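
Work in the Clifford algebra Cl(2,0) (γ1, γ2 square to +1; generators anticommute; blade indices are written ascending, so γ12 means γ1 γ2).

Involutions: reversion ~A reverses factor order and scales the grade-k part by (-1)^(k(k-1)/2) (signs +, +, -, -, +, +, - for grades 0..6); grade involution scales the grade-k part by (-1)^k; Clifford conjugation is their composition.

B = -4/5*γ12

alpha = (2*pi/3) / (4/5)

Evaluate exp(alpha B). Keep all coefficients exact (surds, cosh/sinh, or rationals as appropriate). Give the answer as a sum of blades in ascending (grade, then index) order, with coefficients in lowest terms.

B^2 = (-4/5)^2*(γ12)^2 = 16/25*(-1) = -16/25 (a basis 2-blade squares to minus the product of its generators' squares).
B^2 = -16/25 — since the square is negative, the closed form is circular: l = 4/5, alpha*l = 2*pi/3, so exp(alpha B) = cos(2*pi/3) + (sin(2*pi/3)/(4/5))*B = -1/2 + (5*sqrt(3)/8)*B.
Answer: -1/2 - sqrt(3)/2*γ12


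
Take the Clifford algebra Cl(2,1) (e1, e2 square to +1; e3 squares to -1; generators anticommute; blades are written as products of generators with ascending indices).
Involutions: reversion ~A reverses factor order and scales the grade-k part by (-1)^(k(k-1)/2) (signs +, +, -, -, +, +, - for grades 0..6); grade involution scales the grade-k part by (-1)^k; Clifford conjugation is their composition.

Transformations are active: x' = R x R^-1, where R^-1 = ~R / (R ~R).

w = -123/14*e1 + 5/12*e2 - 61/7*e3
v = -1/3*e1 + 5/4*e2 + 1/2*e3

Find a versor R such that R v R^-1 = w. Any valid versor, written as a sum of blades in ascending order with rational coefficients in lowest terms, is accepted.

The midline construction: v and w both square to 205/144, so reflecting in their sum -383/42*e1 + 5/3*e2 - 115/14*e3 exchanges them.
Answer: -383/42*e1 + 5/3*e2 - 115/14*e3


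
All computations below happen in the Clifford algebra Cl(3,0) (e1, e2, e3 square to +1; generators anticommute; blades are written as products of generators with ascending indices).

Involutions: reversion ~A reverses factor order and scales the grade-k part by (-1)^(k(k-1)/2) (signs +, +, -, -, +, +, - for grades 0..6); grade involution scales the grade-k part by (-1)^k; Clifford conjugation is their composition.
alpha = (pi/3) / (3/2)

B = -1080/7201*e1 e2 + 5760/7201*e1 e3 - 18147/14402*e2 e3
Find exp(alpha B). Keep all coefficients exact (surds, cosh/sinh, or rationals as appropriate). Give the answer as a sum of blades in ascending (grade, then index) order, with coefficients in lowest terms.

B^2 term by term: the squares give (-1080/7201)^2*(e1 e2)^2 + (5760/7201)^2*(e1 e3)^2 + (-18147/14402)^2*(e2 e3)^2 = 1166400/51854401*(-1) + 33177600/51854401*(-1) + 329313609/207417604*(-1) = -9/4 (each basis 2-blade squares to minus the product of its generators' squares); cross terms between blades sharing an index anticommute and cancel. So B^2 = -9/4.
B^2 = -9/4 — circular case — the even/odd split gives cos and sin: l = 3/2, alpha*l = pi/3, so exp(alpha B) = cos(pi/3) + (sin(pi/3)/(3/2))*B = 1/2 + (sqrt(3)/3)*B.
Answer: 1/2 - 360*sqrt(3)/7201*e1 e2 + 1920*sqrt(3)/7201*e1 e3 - 6049*sqrt(3)/14402*e2 e3


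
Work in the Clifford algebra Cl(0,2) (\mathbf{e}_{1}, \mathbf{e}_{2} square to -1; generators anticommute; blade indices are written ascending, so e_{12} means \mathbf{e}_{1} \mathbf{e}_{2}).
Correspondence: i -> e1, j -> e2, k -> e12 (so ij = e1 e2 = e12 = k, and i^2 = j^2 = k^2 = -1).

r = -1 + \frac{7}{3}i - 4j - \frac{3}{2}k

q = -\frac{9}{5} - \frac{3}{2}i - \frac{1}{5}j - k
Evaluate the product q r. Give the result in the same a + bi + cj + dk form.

In blades: q = -\frac{9}{5} - \frac{3}{2} e_{1} - \frac{1}{5} e_{2} - e_{12}, r = -1 + \frac{7}{3} e_{1} - 4 e_{2} - \frac{3}{2} e_{12}.
Distribute q over r term by term (generator squares from the signature, products reordered to ascending indices): (-\frac{9}{5})*r = \frac{9}{5} - \frac{21}{5} e_{1} + \frac{36}{5} e_{2} + \frac{27}{10} e_{12}; (-\frac{3}{2} e_{1})*r = \frac{7}{2} + \frac{3}{2} e_{1} - \frac{9}{4} e_{2} + 6 e_{12}; (-\frac{1}{5} e_{2})*r = -\frac{4}{5} + \frac{3}{10} e_{1} + \frac{1}{5} e_{2} + \frac{7}{15} e_{12}; (-e_{12})*r = -\frac{3}{2} - 4 e_{1} - \frac{7}{3} e_{2} + e_{12}.
Sum: 3 - \frac{32}{5} e_{1} + \frac{169}{60} e_{2} + \frac{61}{6} e_{12}; translating back through the correspondence:
Answer: 3 - \frac{32}{5}i + \frac{169}{60}j + \frac{61}{6}k


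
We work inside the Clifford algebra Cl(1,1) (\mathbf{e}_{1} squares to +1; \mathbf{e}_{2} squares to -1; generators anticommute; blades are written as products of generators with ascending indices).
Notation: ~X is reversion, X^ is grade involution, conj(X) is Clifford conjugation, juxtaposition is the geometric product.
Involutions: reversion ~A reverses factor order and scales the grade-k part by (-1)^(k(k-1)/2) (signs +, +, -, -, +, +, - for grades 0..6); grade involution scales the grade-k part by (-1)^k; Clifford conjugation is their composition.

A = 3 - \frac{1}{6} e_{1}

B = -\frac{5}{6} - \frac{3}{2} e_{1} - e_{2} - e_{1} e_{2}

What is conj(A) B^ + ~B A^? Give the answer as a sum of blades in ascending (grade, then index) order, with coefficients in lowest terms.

first term: -\frac{9}{4} + \frac{157}{36} e_{1} + \frac{17}{6} e_{2} - \frac{17}{6} e_{1} e_{2}
second term: -\frac{11}{4} - \frac{167}{36} e_{1} - \frac{19}{6} e_{2} + \frac{19}{6} e_{1} e_{2}
Answer: -5 - \frac{5}{18} e_{1} - \frac{1}{3} e_{2} + \frac{1}{3} e_{1} e_{2}


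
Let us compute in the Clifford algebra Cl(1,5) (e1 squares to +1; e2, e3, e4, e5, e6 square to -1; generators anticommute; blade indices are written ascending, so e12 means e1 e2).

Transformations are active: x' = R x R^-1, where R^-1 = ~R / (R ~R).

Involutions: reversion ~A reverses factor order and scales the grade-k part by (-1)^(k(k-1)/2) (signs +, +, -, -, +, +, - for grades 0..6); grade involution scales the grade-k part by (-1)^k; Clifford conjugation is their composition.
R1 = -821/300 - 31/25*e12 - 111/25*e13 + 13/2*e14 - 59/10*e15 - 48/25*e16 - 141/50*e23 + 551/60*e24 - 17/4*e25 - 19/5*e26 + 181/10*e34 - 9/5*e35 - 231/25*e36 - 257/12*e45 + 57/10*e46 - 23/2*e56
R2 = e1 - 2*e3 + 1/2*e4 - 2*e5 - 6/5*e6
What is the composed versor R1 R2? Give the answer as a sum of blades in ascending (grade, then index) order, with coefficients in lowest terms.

Distribute over the terms of R2 (each basis-blade product reordered to ascending indices, repeated generators contracted through their squares):
R1 (e1) = -821/300*e1 + 31/25*e2 + 111/25*e3 - 13/2*e4 + 59/10*e5 + 48/25*e6 - 141/50*e123 + 551/60*e124 - 17/4*e125 - 19/5*e126 + 181/10*e134 - 9/5*e135 - 231/25*e136 - 257/12*e145 + 57/10*e146 - 23/2*e156
R1 (-2*e3) = -222/25*e1 - 141/25*e2 + 821/150*e3 - 181/5*e4 + 18/5*e5 + 462/25*e6 + 62/25*e123 + 13*e134 - 59/5*e135 - 96/25*e136 + 551/30*e234 - 17/2*e235 - 38/5*e236 + 257/6*e345 - 57/5*e346 + 23*e356
R1 (1/2*e4) = -13/4*e1 - 551/120*e2 - 181/20*e3 - 821/600*e4 - 257/24*e5 + 57/20*e6 - 31/50*e124 - 111/50*e134 + 59/20*e145 + 24/25*e146 - 141/100*e234 + 17/8*e245 + 19/10*e246 + 9/10*e345 + 231/50*e346 - 23/4*e456
R1 (-2*e5) = -59/5*e1 - 17/2*e2 - 18/5*e3 - 257/6*e4 + 821/150*e5 + 23*e6 + 62/25*e125 + 222/25*e135 - 13*e145 - 96/25*e156 + 141/25*e235 - 551/30*e245 - 38/5*e256 - 181/5*e345 - 462/25*e356 + 57/5*e456
R1 (-6/5*e6) = -288/125*e1 - 114/25*e2 - 1386/125*e3 + 171/25*e4 - 69/5*e5 + 821/250*e6 + 186/125*e126 + 666/125*e136 - 39/5*e146 + 177/25*e156 + 423/125*e236 - 551/50*e246 + 51/10*e256 - 543/25*e346 + 54/25*e356 + 257/10*e456
Summing the partial products and collecting blades:
Answer: -10864/375*e1 - 13231/600*e2 - 20737/1500*e3 - 48037/600*e4 - 1907/200*e5 + 24767/500*e6 - 17/50*e123 + 2569/300*e124 - 177/100*e125 - 289/125*e126 + 722/25*e134 - 118/25*e135 - 969/125*e136 - 472/15*e145 - 57/50*e146 - 413/50*e156 + 5087/300*e234 - 143/50*e235 - 527/125*e236 - 1949/120*e245 - 228/25*e246 - 5/2*e256 + 113/15*e345 - 57/2*e346 + 167/25*e356 + 627/20*e456


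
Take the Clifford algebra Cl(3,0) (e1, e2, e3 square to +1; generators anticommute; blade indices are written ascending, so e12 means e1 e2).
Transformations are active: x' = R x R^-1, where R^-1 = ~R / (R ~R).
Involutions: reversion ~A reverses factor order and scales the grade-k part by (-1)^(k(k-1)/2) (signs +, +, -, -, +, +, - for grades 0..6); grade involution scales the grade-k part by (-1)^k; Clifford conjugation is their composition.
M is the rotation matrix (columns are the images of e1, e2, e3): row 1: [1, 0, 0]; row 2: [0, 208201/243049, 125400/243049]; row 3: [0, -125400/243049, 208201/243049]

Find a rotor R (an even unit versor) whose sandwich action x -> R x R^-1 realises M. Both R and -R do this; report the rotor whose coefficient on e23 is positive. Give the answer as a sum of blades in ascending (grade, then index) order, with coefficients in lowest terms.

Method: write R = a + b12*e12 + b13*e13 + b23*e23 with a^2 + b12^2 + b13^2 + b23^2 = 1 (so R^-1 = ~R). Expanding the columns R e_j ~R gives tr M = 4a^2 - 1 and, from the antisymmetric part, M21 - M12 = -4a*b12, M13 - M31 = 4a*b13, M32 - M23 = -4a*b23.
Here tr M = 659451/243049, so a^2 = (1 + tr M)/4 = 225625/243049 and a = ±475/493. Taking a = 475/493: M21 - M12 = 0, M13 - M31 = 0, M32 - M23 = -250800/243049, giving b12 = 0, b13 = 0, b23 = 132/493, i.e. R = 475/493 + 132/493*e23.
Its e23 coefficient is already positive.
Answer: 475/493 + 132/493*e23. Uniqueness: Spin(3) -> SO(3) maps R and -R to the same rotation of trace 659451/243049; fixing the sign of the e23 coefficient removes the ambiguity.


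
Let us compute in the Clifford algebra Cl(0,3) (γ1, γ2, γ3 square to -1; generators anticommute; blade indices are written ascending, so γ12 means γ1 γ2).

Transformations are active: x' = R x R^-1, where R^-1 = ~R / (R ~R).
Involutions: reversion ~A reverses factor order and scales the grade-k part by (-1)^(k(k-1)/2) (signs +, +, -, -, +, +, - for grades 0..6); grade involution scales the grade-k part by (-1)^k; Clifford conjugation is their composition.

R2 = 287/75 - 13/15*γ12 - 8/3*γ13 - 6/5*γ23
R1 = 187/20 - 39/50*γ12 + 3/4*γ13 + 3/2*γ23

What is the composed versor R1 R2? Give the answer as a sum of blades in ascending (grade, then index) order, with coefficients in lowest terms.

Distribute over the terms of R1 (each basis-blade product reordered to ascending indices, repeated generators contracted through their squares):
(187/20) R2 = 53669/1500 - 2431/300*γ12 - 374/15*γ13 - 561/50*γ23
(-39/50*γ12) R2 = -169/250 - 3731/1250*γ12 - 117/125*γ13 + 52/25*γ23
(3/4*γ13) R2 = 2 - 9/10*γ12 + 287/100*γ13 + 13/20*γ23
(3/2*γ23) R2 = 9/5 + 4*γ12 - 13/10*γ13 + 287/50*γ23
Summing the partial products and collecting blades:
Answer: 11671/300 - 59911/7500*γ12 - 36449/1500*γ13 - 11/4*γ23


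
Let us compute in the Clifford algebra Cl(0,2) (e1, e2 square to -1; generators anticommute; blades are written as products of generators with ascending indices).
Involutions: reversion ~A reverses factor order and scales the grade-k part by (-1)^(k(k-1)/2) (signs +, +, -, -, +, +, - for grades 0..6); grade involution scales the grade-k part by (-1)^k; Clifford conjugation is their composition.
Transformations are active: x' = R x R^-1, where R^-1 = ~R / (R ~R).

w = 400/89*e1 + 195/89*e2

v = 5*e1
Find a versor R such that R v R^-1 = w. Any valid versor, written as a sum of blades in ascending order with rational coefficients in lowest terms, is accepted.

Here q(v) = q(w) = -25; the classical choice R = v + w = 845/89*e1 + 195/89*e2 then realises v -> w under the sandwich.
Answer: 845/89*e1 + 195/89*e2


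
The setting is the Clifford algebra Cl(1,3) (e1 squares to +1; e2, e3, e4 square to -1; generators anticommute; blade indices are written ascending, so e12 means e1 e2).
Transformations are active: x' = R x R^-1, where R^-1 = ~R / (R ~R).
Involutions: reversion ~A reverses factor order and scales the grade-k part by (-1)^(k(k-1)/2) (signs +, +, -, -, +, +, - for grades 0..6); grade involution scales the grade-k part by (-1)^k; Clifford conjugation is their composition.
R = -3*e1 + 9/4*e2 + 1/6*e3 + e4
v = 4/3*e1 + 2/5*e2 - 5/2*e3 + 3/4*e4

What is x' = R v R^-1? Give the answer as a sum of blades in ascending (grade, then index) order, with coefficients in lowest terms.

~R = -3*e1 + 9/4*e2 + 1/6*e3 + e4, and R ~R = 419/144, so R^-1 = ~R / (419/144).
R v = -157/30 - 21/5*e12 + 131/18*e13 - 43/12*e14 - 683/120*e23 + 103/80*e24 + 21/8*e34
Answer: 59444/6285*e1 - 17794/2095*e2 + 7963/4190*e3 - 36429/8380*e4


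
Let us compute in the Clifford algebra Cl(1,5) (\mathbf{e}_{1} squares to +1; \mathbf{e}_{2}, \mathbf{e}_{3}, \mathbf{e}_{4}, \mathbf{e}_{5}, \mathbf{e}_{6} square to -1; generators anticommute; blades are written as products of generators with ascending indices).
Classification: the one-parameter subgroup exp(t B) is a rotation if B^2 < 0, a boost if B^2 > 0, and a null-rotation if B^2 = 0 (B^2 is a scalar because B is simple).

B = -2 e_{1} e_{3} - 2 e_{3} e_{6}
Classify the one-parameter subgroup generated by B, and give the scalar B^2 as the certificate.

B^2 term by term: the squares give (-2)^2*(e_{1} e_{3})^2 + (-2)^2*(e_{3} e_{6})^2 = 4*(+1) + 4*(-1) = 0 (each basis 2-blade squares to minus the product of its generators' squares); cross terms between blades sharing an index anticommute and cancel. So B^2 = 0.
Answer: null-rotation, certificate B^2 = 0. Because 0 is invariant under every versor sandwich, the classification follows from its sign alone.


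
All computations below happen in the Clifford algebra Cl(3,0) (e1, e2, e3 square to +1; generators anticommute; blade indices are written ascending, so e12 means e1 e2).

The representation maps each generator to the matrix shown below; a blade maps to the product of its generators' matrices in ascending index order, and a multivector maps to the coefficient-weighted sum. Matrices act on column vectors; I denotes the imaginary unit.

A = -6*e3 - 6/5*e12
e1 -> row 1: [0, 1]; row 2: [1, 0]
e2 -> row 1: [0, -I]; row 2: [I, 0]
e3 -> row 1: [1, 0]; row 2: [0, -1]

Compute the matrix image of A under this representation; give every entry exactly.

Bivector images (products of the table entries): rho(e12) = rho(e1)rho(e2) = row 1: [I, 0]; row 2: [0, -I].
M = (-6)*rho(e3) + (-6/5)*rho(e12), summed entrywise:
Answer: row 1: [-6 - 6*I/5, 0]; row 2: [0, 6 + 6*I/5]


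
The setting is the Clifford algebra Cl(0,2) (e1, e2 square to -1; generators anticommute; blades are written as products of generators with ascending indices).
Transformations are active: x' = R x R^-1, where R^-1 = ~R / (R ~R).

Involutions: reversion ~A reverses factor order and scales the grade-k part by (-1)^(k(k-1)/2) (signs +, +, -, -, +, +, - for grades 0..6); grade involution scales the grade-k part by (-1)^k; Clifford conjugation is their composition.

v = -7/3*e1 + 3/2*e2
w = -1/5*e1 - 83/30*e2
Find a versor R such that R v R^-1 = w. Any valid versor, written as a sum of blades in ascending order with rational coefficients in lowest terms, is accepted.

A norm check does it: q(v) = q(w) = -277/36, hence R = v + w = -38/15*e1 - 19/15*e2 realises the map — parallel part kept, (v - w)/2 negated, v carried to w.
Answer: -38/15*e1 - 19/15*e2


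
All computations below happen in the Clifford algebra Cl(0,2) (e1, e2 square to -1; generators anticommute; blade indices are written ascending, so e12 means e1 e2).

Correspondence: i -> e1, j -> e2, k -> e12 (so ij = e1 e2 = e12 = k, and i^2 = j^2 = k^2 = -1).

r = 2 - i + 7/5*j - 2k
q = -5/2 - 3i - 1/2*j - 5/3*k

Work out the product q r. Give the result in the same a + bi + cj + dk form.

In blades: q = -5/2 - 3*e1 - 1/2*e2 - 5/3*e12, r = 2 - e1 + 7/5*e2 - 2*e12.
Distribute q over r term by term (generator squares from the signature, products reordered to ascending indices): (-5/2)*r = -5 + 5/2*e1 - 7/2*e2 + 5*e12; (-3*e1)*r = -3 - 6*e1 - 6*e2 - 21/5*e12; (-1/2*e2)*r = 7/10 + e1 - e2 - 1/2*e12; (-5/3*e12)*r = -10/3 + 7/3*e1 + 5/3*e2 - 10/3*e12.
Sum: -319/30 - 1/6*e1 - 53/6*e2 - 91/30*e12; translating back through the correspondence:
Answer: -319/30 - 1/6*i - 53/6*j - 91/30*k


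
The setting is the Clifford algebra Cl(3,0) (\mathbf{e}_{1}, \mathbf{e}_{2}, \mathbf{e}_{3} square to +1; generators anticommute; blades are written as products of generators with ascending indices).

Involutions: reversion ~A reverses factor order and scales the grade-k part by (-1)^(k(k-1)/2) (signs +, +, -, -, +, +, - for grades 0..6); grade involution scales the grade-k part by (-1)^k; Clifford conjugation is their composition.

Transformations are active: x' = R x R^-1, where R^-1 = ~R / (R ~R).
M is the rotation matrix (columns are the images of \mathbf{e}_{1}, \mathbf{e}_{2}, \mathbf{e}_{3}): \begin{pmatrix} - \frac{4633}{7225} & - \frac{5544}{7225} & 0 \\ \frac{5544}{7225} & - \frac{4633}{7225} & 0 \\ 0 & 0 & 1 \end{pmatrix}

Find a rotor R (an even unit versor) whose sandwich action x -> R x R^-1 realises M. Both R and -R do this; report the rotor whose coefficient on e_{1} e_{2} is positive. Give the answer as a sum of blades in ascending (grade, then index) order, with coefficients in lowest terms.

Method: write R = a + b12*e_{1} e_{2} + b13*e_{1} e_{3} + b23*e_{2} e_{3} with a^2 + b12^2 + b13^2 + b23^2 = 1 (so R^-1 = ~R). Expanding the columns R e_j ~R gives tr M = 4a^2 - 1 and, from the antisymmetric part, M21 - M12 = -4a*b12, M13 - M31 = 4a*b13, M32 - M23 = -4a*b23.
Here tr M = -\frac{2041}{7225}, so a^2 = (1 + tr M)/4 = \frac{1296}{7225} and a = ±\frac{36}{85}. Taking a = \frac{36}{85}: M21 - M12 = \frac{11088}{7225}, M13 - M31 = 0, M32 - M23 = 0, giving b12 = -\frac{77}{85}, b13 = 0, b23 = 0, i.e. R = \frac{36}{85} - \frac{77}{85} e_{1} e_{2}.
Its e_{1} e_{2} coefficient is negative, so report the other preimage -R.
Answer: -\frac{36}{85} + \frac{77}{85} e_{1} e_{2}. Note: both R and -R realise this M (trace -\frac{2041}{7225}); the covering map identifies them, and the e_{1} e_{2}-coefficient sign is the tie-breaker.


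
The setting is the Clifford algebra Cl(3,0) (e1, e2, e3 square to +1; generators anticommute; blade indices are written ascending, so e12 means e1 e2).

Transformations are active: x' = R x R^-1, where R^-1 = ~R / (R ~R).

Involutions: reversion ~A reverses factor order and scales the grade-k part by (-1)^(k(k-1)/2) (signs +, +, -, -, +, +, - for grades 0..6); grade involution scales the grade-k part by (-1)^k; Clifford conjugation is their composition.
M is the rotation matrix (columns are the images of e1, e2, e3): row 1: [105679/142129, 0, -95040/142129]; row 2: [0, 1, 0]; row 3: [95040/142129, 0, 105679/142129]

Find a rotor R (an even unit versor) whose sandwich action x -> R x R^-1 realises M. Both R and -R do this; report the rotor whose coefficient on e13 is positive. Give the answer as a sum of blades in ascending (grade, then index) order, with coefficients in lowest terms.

Method: write R = a + b12*e12 + b13*e13 + b23*e23 with a^2 + b12^2 + b13^2 + b23^2 = 1 (so R^-1 = ~R). Expanding the columns R e_j ~R gives tr M = 4a^2 - 1 and, from the antisymmetric part, M21 - M12 = -4a*b12, M13 - M31 = 4a*b13, M32 - M23 = -4a*b23.
Here tr M = 353487/142129, so a^2 = (1 + tr M)/4 = 123904/142129 and a = ±352/377. Taking a = 352/377: M21 - M12 = 0, M13 - M31 = -190080/142129, M32 - M23 = 0, giving b12 = 0, b13 = -135/377, b23 = 0, i.e. R = 352/377 - 135/377*e13.
Its e13 coefficient is negative, so report the other preimage -R.
Answer: -352/377 + 135/377*e13. Key observation: the double cover Spin(3) -> SO(3) sends R and -R to the same matrix (trace 353487/142129 here), so the stated sign of the e13 coefficient is what selects one sheet.


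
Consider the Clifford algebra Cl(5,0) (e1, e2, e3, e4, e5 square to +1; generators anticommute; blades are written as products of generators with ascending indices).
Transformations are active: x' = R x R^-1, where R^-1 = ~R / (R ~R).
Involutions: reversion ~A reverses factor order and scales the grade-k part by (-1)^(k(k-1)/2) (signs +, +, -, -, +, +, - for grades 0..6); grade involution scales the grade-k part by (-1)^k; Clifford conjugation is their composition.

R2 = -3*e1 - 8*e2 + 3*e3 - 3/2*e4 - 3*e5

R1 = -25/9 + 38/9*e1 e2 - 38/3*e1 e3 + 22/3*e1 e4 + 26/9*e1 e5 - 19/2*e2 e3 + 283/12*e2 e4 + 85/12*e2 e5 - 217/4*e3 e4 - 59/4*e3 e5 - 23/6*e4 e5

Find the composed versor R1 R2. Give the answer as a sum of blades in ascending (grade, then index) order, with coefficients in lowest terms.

Distribute over the terms of R2 (each basis-blade product reordered to ascending indices, repeated generators contracted through their squares):
R1 (-3*e1) = 25/3*e1 + 38/3*e2 - 38*e3 + 22*e4 + 26/3*e5 + 57/2*e1 e2 e3 - 283/4*e1 e2 e4 - 85/4*e1 e2 e5 + 651/4*e1 e3 e4 + 177/4*e1 e3 e5 + 23/2*e1 e4 e5
R1 (-8*e2) = -304/9*e1 + 200/9*e2 - 76*e3 + 566/3*e4 + 170/3*e5 - 304/3*e1 e2 e3 + 176/3*e1 e2 e4 + 208/9*e1 e2 e5 + 434*e2 e3 e4 + 118*e2 e3 e5 + 92/3*e2 e4 e5
R1 (3*e3) = -38*e1 - 57/2*e2 - 25/3*e3 + 651/4*e4 + 177/4*e5 + 38/3*e1 e2 e3 - 22*e1 e3 e4 - 26/3*e1 e3 e5 - 283/4*e2 e3 e4 - 85/4*e2 e3 e5 - 23/2*e3 e4 e5
R1 (-3/2*e4) = -11*e1 - 283/8*e2 + 651/8*e3 + 25/6*e4 - 23/4*e5 - 19/3*e1 e2 e4 + 19*e1 e3 e4 + 13/3*e1 e4 e5 + 57/4*e2 e3 e4 + 85/8*e2 e4 e5 - 177/8*e3 e4 e5
R1 (-3*e5) = -26/3*e1 - 85/4*e2 + 177/4*e3 + 23/2*e4 + 25/3*e5 - 38/3*e1 e2 e5 + 38*e1 e3 e5 - 22*e1 e4 e5 + 57/2*e2 e3 e5 - 283/4*e2 e4 e5 + 651/4*e3 e4 e5
Summing the partial products and collecting blades:
Answer: -748/9*e1 - 3617/72*e2 + 79/24*e3 + 4669/12*e4 + 673/6*e5 - 361/6*e1 e2 e3 - 221/12*e1 e2 e4 - 389/36*e1 e2 e5 + 639/4*e1 e3 e4 + 883/12*e1 e3 e5 - 37/6*e1 e4 e5 + 755/2*e2 e3 e4 + 501/4*e2 e3 e5 - 707/24*e2 e4 e5 + 1033/8*e3 e4 e5


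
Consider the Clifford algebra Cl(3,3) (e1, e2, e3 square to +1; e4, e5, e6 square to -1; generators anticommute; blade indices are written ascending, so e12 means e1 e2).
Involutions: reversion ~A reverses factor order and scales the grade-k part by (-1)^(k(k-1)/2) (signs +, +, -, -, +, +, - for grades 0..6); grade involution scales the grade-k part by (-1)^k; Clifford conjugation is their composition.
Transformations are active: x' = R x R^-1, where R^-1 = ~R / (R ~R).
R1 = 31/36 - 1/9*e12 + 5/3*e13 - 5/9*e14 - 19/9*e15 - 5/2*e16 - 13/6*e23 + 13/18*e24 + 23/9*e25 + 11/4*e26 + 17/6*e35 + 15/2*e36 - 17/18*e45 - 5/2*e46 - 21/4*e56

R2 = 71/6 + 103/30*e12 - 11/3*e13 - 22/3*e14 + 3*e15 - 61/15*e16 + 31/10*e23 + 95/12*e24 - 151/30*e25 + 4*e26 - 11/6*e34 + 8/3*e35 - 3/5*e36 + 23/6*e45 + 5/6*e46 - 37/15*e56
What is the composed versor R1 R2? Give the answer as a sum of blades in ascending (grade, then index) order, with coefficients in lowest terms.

Distribute over the grade parts of R1 (each basis-blade product reordered to ascending indices, repeated generators contracted through their squares):
<R1>_0 (= 31/36) R2 = 2201/216 + 3193/1080*e12 - 341/108*e13 - 341/54*e14 + 31/12*e15 - 1891/540*e16 + 961/360*e23 + 2945/432*e24 - 4681/1080*e25 + 31/9*e26 - 341/216*e34 + 62/27*e35 - 31/60*e36 + 713/216*e45 + 155/216*e46 - 1147/540*e56
<R1>_2 (= -1/9*e12 + 5/3*e13 - 5/9*e14 - 19/9*e15 - 5/2*e16 - 13/6*e23 + 13/18*e24 + 23/9*e25 + 11/4*e26 + 17/6*e35 + 15/2*e36 - 17/18*e45 - 5/2*e46 - 21/4*e56) R2 = 7481/360 + 878/135*e12 + 8227/180*e13 - 16469/540*e14 - 2645/108*e15 - 5447/360*e16 - 290/9*e23 + 9767/360*e24 + 917/72*e25 + 1667/120*e26 + 18641/360*e34 + 401/30*e35 + 2867/24*e36 + 12667/360*e45 - 22199/720*e46 - 646/9*e56 + 413/108*e1234 + 7639/540*e1235 + 5453/180*e1236 - 613/270*e1245 - 9737/1080*e1246 - 3319/216*e1256 + 1943/54*e1345 + 2513/36*e1346 - 1609/60*e1356 + 23429/540*e1456 - 1611/40*e2345 - 13237/180*e2346 + 16927/360*e2356 - 36931/720*e2456 + 15569/360*e3456
Summing the partial products and collecting blades:
Answer: 4181/135 + 10217/1080*e12 + 5744/135*e13 - 19879/540*e14 - 1183/54*e15 - 20123/1080*e16 - 10639/360*e23 + 73327/2160*e24 + 4537/540*e25 + 6241/360*e26 + 27109/540*e34 + 4229/270*e35 + 14273/120*e36 + 20783/540*e45 - 65047/2160*e46 - 39907/540*e56 + 413/108*e1234 + 7639/540*e1235 + 5453/180*e1236 - 613/270*e1245 - 9737/1080*e1246 - 3319/216*e1256 + 1943/54*e1345 + 2513/36*e1346 - 1609/60*e1356 + 23429/540*e1456 - 1611/40*e2345 - 13237/180*e2346 + 16927/360*e2356 - 36931/720*e2456 + 15569/360*e3456


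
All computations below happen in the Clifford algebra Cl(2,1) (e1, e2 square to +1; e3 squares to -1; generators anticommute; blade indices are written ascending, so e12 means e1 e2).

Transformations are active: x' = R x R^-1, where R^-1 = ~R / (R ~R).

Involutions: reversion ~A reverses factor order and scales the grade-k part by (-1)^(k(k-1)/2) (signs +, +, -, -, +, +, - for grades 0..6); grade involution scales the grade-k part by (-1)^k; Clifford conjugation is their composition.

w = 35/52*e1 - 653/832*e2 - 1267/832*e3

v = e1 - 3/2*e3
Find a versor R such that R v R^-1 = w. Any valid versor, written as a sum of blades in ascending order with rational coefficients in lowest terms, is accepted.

Reasoning: v^2 = w^2 = -5/4 since conjugation preserves the quadratic form; R = v + w = 87/52*e1 - 653/832*e2 - 2515/832*e3 is then valid when invertible, keeping its own part and reversing (v - w)/2.
Answer: 87/52*e1 - 653/832*e2 - 2515/832*e3


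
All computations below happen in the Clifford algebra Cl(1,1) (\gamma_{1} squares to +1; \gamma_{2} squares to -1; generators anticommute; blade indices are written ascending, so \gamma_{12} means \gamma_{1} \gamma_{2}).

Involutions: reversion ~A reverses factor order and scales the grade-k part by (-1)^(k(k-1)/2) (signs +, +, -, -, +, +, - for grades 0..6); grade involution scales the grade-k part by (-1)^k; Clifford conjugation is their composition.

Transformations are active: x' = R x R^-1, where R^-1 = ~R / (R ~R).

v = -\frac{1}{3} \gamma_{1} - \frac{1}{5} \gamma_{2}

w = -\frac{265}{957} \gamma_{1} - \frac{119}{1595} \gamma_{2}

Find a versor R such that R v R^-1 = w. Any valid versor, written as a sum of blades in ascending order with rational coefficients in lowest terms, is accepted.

Why this works: both vectors square to \frac{16}{225}, so q(v) = q(w) and R = v + w = -\frac{584}{957} \gamma_{1} - \frac{438}{1595} \gamma_{2} carries v to w — its own direction survives, the complement (v - w)/2 flips.
Answer: -\frac{584}{957} \gamma_{1} - \frac{438}{1595} \gamma_{2}


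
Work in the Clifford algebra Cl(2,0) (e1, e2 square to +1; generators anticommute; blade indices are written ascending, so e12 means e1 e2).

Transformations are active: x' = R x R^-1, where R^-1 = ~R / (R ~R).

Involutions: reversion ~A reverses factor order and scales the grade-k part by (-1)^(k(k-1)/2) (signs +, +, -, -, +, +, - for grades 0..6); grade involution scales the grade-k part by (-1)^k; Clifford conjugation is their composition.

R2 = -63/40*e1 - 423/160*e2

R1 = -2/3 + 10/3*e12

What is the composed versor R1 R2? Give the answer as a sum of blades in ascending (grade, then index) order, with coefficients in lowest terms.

Distribute over the terms of R1 (each basis-blade product reordered to ascending indices, repeated generators contracted through their squares):
(-2/3) R2 = 21/20*e1 + 141/80*e2
(10/3*e12) R2 = -141/16*e1 + 21/4*e2
Summing the partial products and collecting blades:
Answer: -621/80*e1 + 561/80*e2


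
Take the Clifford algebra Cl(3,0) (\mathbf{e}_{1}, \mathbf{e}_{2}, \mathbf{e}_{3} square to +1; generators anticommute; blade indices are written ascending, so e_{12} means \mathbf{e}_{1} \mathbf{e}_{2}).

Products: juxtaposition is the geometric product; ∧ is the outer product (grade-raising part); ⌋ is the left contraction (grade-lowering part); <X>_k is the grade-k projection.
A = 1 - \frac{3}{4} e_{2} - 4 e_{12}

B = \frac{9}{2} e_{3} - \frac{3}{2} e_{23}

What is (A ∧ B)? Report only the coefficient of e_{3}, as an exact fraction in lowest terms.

step 1: \frac{9}{2} e_{3} - \frac{39}{8} e_{23} - 18 e_{123}
Answer: \frac{9}{2}


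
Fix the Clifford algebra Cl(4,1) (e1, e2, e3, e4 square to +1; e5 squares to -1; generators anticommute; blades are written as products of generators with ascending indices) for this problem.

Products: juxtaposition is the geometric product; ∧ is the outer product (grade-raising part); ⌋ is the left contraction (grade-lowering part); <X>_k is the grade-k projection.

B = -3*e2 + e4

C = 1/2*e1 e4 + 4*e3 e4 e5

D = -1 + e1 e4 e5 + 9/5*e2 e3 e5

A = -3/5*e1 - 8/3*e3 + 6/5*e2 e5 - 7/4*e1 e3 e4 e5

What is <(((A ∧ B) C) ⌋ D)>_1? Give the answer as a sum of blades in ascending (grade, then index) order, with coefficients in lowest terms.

step 1: 9/5*e1 e2 - 3/5*e1 e4 - 8*e2 e3 - 8/3*e3 e4 - 6/5*e2 e4 e5 - 21/4*e1 e2 e3 e4 e5
step 2: 3/10 + 32/3*e5 - 21*e1 e2 - 4/3*e1 e3 - 24/5*e2 e3 - 9/10*e2 e4 - 3/5*e1 e2 e5 + 12/5*e1 e3 e5 + 21/8*e2 e3 e5 - 32*e2 e4 e5 - 4*e1 e2 e3 e4 + 36/5*e1 e2 e3 e4 e5
step 3: 177/40 + 216/25*e5 - 32/3*e1 e4 - 96/5*e2 e3 + 3/10*e1 e4 e5 + 27/50*e2 e3 e5
step 4: 216/25*e5
Answer: 216/25*e5


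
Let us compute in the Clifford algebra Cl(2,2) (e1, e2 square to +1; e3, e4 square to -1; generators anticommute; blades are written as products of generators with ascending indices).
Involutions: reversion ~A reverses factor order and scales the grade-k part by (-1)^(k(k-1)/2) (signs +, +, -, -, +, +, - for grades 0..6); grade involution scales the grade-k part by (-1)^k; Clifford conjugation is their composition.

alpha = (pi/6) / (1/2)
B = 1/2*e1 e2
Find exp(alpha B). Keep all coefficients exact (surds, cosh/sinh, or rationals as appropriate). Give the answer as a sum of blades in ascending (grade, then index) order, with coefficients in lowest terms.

B^2 = (1/2)^2*(e1 e2)^2 = 1/4*(-1) = -1/4 (a basis 2-blade squares to minus the product of its generators' squares).
B^2 = -1/4 — circular case — the even/odd split gives cos and sin: l = 1/2, alpha*l = pi/6, so exp(alpha B) = cos(pi/6) + (sin(pi/6)/(1/2))*B = sqrt(3)/2 + (1)*B.
Answer: sqrt(3)/2 + 1/2*e1 e2


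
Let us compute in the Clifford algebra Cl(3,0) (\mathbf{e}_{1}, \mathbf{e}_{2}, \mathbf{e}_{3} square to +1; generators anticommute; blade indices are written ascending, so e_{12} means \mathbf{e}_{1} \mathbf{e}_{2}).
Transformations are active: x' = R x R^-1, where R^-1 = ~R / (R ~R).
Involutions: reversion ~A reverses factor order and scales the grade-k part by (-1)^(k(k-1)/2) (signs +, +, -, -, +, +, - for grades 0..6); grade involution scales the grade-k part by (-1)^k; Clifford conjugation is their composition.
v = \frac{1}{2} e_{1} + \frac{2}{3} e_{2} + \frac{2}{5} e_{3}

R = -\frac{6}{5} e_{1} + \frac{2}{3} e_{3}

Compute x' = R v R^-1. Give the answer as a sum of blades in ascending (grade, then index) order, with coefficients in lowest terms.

~R = -\frac{6}{5} e_{1} + \frac{2}{3} e_{3}, and R ~R = \frac{424}{225}, so R^-1 = ~R / (\frac{424}{225}).
R v = -\frac{1}{3} - \frac{4}{5} e_{12} - \frac{61}{75} e_{13} - \frac{4}{9} e_{23}
Answer: -\frac{4}{53} e_{1} - \frac{2}{3} e_{2} - \frac{337}{530} e_{3}


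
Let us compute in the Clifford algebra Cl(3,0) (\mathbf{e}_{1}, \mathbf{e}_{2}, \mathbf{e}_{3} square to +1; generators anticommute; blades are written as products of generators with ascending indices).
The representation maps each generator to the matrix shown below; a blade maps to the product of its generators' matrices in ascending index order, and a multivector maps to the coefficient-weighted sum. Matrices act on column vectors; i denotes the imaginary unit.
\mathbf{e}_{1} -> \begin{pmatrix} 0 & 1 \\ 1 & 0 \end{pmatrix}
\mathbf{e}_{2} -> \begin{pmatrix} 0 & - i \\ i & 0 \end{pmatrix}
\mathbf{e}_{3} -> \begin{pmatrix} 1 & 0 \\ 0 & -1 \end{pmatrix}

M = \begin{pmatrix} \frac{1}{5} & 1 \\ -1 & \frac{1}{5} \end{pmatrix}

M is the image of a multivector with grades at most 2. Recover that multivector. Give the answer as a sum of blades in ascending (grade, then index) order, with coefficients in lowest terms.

Method: 1, rho(e_{1}), rho(e_{2}), rho(e_{3}) form a trace-orthogonal basis of the 2x2 complex matrices (tr(X Y) = 2 if X = Y, else 0), so M = m0*1 + m1*rho(e_{1}) + m2*rho(e_{2}) + m3*rho(e_{3}) with m0 = tr(M)/2 = \frac{1}{5}, m1 = tr(M rho(e_{1}))/2 = 0, m2 = tr(M rho(e_{2}))/2 = i, m3 = tr(M rho(e_{3}))/2 = 0.
Multiplying table entries, the bivector images are rho(e_{1} e_{2}) = i*rho(e_{3}), rho(e_{1} e_{3}) = -i*rho(e_{2}), rho(e_{2} e_{3}) = i*rho(e_{1}); with real blade coefficients the real parts of m0..m3 are the coefficients of 1, e_{1}, e_{2}, e_{3} and the imaginary parts give the bivectors (e_{2} e_{3}: Im m1, e_{1} e_{3}: -Im m2, e_{1} e_{2}: Im m3).
Answer: \frac{1}{5} - e_{1} e_{3}


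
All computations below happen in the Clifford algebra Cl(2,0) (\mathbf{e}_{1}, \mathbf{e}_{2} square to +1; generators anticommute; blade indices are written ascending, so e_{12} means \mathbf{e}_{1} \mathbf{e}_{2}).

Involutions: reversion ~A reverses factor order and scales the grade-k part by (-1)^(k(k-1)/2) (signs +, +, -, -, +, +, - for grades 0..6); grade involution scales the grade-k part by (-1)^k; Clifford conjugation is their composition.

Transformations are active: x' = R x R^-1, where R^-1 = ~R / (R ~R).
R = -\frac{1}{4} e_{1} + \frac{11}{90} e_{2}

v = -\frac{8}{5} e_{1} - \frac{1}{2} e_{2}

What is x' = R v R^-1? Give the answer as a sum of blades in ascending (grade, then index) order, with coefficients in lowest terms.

~R = -\frac{1}{4} e_{1} + \frac{11}{90} e_{2}, and R ~R = \frac{2509}{32400}, so R^-1 = ~R / (\frac{2509}{32400}).
R v = \frac{61}{180} + \frac{577}{1800} e_{12}
Answer: -\frac{7378}{12545} e_{1} + \frac{7877}{5018} e_{2}


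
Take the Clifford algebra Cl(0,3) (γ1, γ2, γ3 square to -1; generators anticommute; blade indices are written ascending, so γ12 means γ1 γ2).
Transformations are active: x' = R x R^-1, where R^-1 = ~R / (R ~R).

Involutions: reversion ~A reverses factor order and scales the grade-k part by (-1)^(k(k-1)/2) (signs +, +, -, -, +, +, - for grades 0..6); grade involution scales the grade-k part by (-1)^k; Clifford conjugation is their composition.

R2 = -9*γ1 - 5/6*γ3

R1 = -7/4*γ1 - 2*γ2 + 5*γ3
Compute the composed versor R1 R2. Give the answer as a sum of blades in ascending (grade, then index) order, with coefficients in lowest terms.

Distribute over the terms of R2 (each basis-blade product reordered to ascending indices, repeated generators contracted through their squares):
R1 (-9*γ1) = -63/4 - 18*γ12 + 45*γ13
R1 (-5/6*γ3) = 25/6 + 35/24*γ13 + 5/3*γ23
Summing the partial products and collecting blades:
Answer: -139/12 - 18*γ12 + 1115/24*γ13 + 5/3*γ23


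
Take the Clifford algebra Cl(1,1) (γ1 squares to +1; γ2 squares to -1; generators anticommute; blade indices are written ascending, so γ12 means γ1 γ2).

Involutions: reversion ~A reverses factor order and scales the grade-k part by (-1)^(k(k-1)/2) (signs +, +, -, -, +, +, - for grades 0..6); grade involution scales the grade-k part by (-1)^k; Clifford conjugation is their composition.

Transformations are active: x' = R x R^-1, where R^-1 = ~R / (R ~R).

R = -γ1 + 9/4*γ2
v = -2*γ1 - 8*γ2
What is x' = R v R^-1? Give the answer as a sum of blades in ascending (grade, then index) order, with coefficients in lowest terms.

~R = -γ1 + 9/4*γ2, and R ~R = -65/16, so R^-1 = ~R / (-65/16).
R v = 20 + 25/2*γ12
Answer: 154/13*γ1 - 184/13*γ2


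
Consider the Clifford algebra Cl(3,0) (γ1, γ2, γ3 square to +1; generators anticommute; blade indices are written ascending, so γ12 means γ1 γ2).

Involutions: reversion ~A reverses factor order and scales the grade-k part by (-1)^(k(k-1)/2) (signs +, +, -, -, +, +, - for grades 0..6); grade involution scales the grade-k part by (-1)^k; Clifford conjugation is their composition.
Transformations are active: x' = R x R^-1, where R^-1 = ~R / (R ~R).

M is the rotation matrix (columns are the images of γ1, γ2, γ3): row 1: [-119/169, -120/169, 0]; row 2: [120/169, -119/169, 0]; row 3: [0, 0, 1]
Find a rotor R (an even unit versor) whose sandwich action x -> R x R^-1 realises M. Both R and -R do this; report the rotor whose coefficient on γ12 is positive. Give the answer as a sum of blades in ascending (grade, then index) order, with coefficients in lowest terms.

Method: write R = a + b12*γ12 + b13*γ13 + b23*γ23 with a^2 + b12^2 + b13^2 + b23^2 = 1 (so R^-1 = ~R). Expanding the columns R e_j ~R gives tr M = 4a^2 - 1 and, from the antisymmetric part, M21 - M12 = -4a*b12, M13 - M31 = 4a*b13, M32 - M23 = -4a*b23.
Here tr M = -69/169, so a^2 = (1 + tr M)/4 = 25/169 and a = ±5/13. Taking a = 5/13: M21 - M12 = 240/169, M13 - M31 = 0, M32 - M23 = 0, giving b12 = -12/13, b13 = 0, b23 = 0, i.e. R = 5/13 - 12/13*γ12.
Its γ12 coefficient is negative, so report the other preimage -R.
Answer: -5/13 + 12/13*γ12. Recall the cover is two-to-one: with M of trace -69/169, both preimages act alike, and the stated γ12 sign chooses the sheet.


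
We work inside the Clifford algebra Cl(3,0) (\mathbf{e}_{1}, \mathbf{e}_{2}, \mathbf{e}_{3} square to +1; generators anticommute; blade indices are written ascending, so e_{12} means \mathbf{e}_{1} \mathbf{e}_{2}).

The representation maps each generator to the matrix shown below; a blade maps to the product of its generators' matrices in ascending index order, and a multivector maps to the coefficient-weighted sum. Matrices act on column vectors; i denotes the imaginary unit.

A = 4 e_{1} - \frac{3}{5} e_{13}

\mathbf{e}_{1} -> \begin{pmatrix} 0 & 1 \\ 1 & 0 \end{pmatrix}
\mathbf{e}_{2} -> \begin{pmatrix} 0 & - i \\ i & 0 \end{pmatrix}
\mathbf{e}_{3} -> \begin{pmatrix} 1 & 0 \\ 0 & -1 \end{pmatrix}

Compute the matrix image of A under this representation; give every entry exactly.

Bivector images (products of the table entries): rho(e_{13}) = rho(\mathbf{e}_{1})rho(\mathbf{e}_{3}) = \begin{pmatrix} 0 & -1 \\ 1 & 0 \end{pmatrix}.
M = (4)*rho(e_{1}) + (-\frac{3}{5})*rho(e_{13}), summed entrywise:
Answer: \begin{pmatrix} 0 & \frac{23}{5} \\ \frac{17}{5} & 0 \end{pmatrix}


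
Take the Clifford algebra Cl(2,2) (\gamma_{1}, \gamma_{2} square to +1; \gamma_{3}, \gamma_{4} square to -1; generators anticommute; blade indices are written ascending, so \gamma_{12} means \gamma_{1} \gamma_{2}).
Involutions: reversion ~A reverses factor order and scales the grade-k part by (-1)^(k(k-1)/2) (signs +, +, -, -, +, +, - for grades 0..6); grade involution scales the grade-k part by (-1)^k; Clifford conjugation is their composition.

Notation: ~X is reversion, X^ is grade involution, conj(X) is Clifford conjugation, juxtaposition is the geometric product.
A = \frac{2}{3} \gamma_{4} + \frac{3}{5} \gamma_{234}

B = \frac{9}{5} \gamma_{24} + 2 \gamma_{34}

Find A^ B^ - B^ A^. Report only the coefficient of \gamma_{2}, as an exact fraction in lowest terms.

first term: -\frac{19}{75} \gamma_{3}
second term: \frac{12}{5} \gamma_{2} + \frac{181}{75} \gamma_{3}
Answer: -\frac{12}{5}


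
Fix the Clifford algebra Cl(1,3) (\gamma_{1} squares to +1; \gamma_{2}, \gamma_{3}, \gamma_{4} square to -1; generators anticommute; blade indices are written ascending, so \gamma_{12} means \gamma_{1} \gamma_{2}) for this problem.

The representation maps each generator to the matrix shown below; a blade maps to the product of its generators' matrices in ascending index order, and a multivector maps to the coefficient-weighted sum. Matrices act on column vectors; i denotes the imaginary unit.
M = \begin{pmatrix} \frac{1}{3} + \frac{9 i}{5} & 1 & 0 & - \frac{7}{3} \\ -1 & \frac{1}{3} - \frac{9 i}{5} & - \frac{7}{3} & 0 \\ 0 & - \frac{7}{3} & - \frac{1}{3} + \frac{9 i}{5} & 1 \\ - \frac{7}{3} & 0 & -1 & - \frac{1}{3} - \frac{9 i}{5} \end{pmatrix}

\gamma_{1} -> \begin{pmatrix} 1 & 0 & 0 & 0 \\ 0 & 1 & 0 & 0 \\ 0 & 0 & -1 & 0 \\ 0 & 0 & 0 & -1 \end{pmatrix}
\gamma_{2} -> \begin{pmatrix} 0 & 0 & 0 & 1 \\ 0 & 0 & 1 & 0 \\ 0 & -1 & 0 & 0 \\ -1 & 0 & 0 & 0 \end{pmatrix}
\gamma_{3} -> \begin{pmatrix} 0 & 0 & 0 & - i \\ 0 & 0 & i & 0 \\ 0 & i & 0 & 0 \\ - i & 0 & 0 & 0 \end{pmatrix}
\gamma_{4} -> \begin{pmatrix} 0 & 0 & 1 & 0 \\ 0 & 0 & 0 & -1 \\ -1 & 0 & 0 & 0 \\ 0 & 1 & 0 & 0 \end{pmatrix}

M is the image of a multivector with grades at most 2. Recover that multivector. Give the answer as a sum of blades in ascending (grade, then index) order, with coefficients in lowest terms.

Method: the blade images are trace-orthogonal — tr(rho(e_A) rho(e_B)^-1) = 4 if A = B and 0 otherwise — and rho(e_A)^-1 = (e_A)^2 * rho(e_A) with (e_A)^2 = +1 or -1, so the coefficient of e_A in the preimage is (e_A)^2 * tr(M rho(e_A))/4.
Nonzero projections over blades of grade <= 2: \gamma_{1}: (\gamma_{1})^2 = +1, tr(M rho(\gamma_{1})) = \frac{4}{3}, coefficient \frac{1}{3}; \gamma_{12}: (\gamma_{12})^2 = +1, tr(M rho(\gamma_{12})) = - \frac{28}{3}, coefficient -\frac{7}{3}; \gamma_{23}: (\gamma_{23})^2 = -1, tr(M rho(\gamma_{23})) = \frac{36}{5}, coefficient -\frac{9}{5}; \gamma_{24}: (\gamma_{24})^2 = -1, tr(M rho(\gamma_{24})) = -4, coefficient 1. Every other blade of grade <= 2 projects to 0.
Answer: \frac{1}{3} \gamma_{1} - \frac{7}{3} \gamma_{12} - \frac{9}{5} \gamma_{23} + \gamma_{24}
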